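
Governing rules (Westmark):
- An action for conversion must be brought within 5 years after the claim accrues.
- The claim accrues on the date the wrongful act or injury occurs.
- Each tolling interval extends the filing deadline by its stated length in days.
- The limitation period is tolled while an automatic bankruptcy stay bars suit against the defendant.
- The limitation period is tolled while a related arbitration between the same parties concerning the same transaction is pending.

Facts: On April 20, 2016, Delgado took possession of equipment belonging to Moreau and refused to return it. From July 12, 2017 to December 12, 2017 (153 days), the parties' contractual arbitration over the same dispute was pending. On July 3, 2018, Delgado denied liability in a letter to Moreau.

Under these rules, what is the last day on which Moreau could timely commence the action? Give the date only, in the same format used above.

September 20, 2021

The claim accrued on April 20, 2016, when the wrongful act occurred.
The untolled deadline — 5 years after April 20, 2016 — is April 20, 2021.
The period was tolled for 153 days by the pending related arbitration (July 12, 2017 to December 12, 2017), pushing the deadline to September 20, 2021.
None of the other events listed affects the running of the period under the stated rules.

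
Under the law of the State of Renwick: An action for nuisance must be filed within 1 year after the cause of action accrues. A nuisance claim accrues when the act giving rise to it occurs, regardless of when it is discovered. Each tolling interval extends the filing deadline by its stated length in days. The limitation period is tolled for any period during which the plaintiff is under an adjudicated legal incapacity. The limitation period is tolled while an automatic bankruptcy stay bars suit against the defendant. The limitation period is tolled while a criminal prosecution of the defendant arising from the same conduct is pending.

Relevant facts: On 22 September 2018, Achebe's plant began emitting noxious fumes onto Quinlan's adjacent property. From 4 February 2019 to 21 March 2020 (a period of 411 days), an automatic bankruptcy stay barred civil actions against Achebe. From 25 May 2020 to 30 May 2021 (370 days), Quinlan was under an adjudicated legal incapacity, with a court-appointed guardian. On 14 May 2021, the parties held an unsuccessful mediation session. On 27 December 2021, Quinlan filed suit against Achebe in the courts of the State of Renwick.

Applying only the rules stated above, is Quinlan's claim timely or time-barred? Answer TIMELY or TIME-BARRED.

TIME-BARRED

The limitation period began to run on 22 September 2018.
1 year from 22 September 2018 is 22 September 2019.
Because the automatic bankruptcy stay ran from 4 February 2019 to 21 March 2020, the deadline is extended by 411 days to 6 November 2020.
Because the plaintiff's legal incapacity ran from 25 May 2020 to 30 May 2021, the deadline is extended by 370 days to 11 November 2021.
Nothing else in the chronology tolls or restarts the period.
Quinlan filed on 27 December 2021, after the 11 November 2021 deadline, so the action is time-barred.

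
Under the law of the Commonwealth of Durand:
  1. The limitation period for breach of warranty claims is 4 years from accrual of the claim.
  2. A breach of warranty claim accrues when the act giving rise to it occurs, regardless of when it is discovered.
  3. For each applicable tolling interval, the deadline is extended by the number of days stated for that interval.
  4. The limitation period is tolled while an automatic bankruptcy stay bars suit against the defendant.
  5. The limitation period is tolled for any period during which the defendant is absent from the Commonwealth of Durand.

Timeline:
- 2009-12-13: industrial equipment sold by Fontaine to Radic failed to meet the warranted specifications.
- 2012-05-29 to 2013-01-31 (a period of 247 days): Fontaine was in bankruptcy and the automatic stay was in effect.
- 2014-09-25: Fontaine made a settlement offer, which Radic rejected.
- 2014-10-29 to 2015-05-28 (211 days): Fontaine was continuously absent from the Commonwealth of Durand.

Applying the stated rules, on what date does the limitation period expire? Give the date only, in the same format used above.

The limitation period began to run on 2009-12-13.
Adding the 4 years base period to 2009-12-13 gives a deadline of 2013-12-13, before any tolling.
The period was tolled for 247 days by the automatic bankruptcy stay (2012-05-29 to 2013-01-31), pushing the deadline to 2014-08-17.
The defendant's absence from the jurisdiction from 2014-10-29 to 2015-05-28 began after the period had already run on 2014-08-17, so it has no tolling effect.
None of the other events listed affects the running of the period under the stated rules.

2014-08-17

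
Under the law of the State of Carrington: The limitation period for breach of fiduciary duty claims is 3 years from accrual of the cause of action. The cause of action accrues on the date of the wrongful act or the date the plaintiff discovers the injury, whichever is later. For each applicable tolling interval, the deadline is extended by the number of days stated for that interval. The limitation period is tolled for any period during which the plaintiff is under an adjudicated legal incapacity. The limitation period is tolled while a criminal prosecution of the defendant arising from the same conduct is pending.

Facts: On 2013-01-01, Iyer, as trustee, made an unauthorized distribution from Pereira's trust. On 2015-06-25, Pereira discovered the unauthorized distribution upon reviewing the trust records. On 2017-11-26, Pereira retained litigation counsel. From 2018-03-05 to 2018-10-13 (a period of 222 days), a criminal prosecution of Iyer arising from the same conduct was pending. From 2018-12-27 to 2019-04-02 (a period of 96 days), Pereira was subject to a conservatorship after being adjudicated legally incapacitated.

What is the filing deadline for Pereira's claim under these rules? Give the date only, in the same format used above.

2019-05-09

The claim accrued on 2015-06-25 — the later of the 2013-01-01 act and the 2015-06-25 discovery.
3 years from 2015-06-25 is 2018-06-25.
Because the pending criminal prosecution ran from 2018-03-05 to 2018-10-13, the deadline is extended by 222 days to 2019-02-02.
The plaintiff's legal incapacity from 2018-12-27 to 2019-04-02 tolled the period for 96 days, extending the deadline to 2019-05-09.
The other events in the timeline have no effect on the limitation period under the stated rules.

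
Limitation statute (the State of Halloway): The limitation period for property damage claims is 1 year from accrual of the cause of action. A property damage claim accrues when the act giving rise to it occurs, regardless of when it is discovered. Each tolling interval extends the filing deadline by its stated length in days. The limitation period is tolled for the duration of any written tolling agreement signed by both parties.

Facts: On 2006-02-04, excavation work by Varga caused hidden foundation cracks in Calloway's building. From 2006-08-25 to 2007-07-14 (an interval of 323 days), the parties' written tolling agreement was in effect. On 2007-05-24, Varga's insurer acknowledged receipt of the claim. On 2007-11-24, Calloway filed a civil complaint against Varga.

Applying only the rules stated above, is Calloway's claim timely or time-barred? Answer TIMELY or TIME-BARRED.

TIMELY

The claim accrued on 2006-02-04, when the wrongful act occurred.
Adding the 1 year base period to 2006-02-04 gives a deadline of 2007-02-04, before any tolling.
The written tolling agreement from 2006-08-25 to 2007-07-14 tolled the period for 323 days, extending the deadline to 2007-12-24.
None of the other events listed affects the running of the period under the stated rules.
Filing on 2007-11-24 beat the 2007-12-24 deadline — the action is timely.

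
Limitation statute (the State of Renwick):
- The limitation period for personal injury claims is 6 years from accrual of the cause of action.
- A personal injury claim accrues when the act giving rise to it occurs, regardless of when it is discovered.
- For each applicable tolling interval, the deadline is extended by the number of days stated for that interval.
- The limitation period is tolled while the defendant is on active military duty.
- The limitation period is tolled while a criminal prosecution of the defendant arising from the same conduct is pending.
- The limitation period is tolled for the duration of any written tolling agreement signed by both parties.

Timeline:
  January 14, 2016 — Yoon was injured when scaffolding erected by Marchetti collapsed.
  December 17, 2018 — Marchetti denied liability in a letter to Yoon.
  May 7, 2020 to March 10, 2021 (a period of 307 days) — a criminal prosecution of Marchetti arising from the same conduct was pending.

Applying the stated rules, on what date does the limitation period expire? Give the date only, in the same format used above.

November 17, 2022

The limitation period began to run on January 14, 2016.
The untolled deadline — 6 years after January 14, 2016 — is January 14, 2022.
Because the pending criminal prosecution ran from May 7, 2020 to March 10, 2021, the deadline is extended by 307 days to November 17, 2022.
The other events in the timeline have no effect on the limitation period under the stated rules.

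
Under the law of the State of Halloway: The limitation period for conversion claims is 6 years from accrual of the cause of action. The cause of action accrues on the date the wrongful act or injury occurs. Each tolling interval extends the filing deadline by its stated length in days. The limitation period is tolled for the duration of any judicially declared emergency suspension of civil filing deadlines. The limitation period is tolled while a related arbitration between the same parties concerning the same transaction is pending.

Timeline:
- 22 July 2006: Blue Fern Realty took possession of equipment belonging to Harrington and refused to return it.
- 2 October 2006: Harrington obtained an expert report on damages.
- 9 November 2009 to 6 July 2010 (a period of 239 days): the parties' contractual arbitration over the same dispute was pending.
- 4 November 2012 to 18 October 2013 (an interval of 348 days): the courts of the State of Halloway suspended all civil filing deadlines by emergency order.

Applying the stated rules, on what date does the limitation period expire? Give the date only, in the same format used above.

1 March 2014

The claim accrued on 22 July 2006, when the wrongful act occurred.
6 years from 22 July 2006 is 22 July 2012.
The pending related arbitration from 9 November 2009 to 6 July 2010 tolled the period for 239 days, extending the deadline to 18 March 2013.
Because the emergency suspension of filing deadlines ran from 4 November 2012 to 18 October 2013, the deadline is extended by 348 days to 1 March 2014.
The other events in the timeline have no effect on the limitation period under the stated rules.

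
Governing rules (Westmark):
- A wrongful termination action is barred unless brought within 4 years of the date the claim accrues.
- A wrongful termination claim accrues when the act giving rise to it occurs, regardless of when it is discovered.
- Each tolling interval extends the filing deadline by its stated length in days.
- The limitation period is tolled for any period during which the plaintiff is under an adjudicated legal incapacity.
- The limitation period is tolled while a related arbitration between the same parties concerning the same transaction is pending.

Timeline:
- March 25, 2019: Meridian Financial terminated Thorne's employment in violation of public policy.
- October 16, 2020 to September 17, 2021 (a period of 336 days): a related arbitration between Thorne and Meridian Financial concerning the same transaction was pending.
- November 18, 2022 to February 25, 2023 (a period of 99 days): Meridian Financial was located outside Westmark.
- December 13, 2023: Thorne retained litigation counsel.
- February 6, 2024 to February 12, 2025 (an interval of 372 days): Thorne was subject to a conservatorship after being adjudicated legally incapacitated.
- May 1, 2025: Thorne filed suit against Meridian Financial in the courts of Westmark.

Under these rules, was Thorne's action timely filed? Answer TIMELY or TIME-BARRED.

TIME-BARRED

The claim accrued on March 25, 2019, when the wrongful act occurred.
Adding the 4 years base period to March 25, 2019 gives a deadline of March 25, 2023, before any tolling.
The pending related arbitration from October 16, 2020 to September 17, 2021 tolled the period for 336 days, extending the deadline to February 24, 2024.
The period was tolled for 372 days by the plaintiff's legal incapacity (February 6, 2024 to February 12, 2025), pushing the deadline to March 2, 2025.
No stated provision tolls the period for the defendant's absence, so the interval from November 18, 2022 to February 25, 2023 has no effect on the deadline.
The other events in the timeline have no effect on the limitation period under the stated rules.
Filing on May 1, 2025 missed the March 2, 2025 deadline — the action is time-barred.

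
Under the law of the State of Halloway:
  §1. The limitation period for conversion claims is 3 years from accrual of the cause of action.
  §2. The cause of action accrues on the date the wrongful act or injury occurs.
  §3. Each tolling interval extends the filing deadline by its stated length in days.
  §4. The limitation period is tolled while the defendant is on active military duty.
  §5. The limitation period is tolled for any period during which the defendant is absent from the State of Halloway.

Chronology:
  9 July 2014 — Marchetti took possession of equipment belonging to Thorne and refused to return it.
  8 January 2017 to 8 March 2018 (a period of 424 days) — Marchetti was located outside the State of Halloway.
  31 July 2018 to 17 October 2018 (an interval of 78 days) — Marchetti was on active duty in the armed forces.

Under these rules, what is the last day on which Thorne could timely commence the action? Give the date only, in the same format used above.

23 November 2018

The claim accrued on 9 July 2014, when the wrongful act occurred.
3 years from 9 July 2014 is 9 July 2017.
Because the defendant's absence from the jurisdiction ran from 8 January 2017 to 8 March 2018, the deadline is extended by 424 days to 6 September 2018.
The defendant's active military service from 31 July 2018 to 17 October 2018 tolled the period for 78 days, extending the deadline to 23 November 2018.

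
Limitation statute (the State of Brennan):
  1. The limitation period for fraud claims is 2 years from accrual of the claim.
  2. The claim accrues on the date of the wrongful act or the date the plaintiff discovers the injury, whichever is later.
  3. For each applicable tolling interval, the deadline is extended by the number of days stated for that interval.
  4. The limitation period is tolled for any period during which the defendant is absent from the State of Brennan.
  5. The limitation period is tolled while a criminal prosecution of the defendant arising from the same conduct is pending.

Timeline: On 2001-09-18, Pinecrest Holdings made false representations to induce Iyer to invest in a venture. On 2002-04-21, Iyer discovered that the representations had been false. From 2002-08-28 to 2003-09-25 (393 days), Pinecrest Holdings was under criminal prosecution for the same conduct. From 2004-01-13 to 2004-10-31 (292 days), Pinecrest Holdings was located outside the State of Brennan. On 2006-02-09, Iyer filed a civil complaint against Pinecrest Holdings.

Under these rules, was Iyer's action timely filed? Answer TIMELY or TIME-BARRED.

TIMELY

The claim accrued on 2002-04-21 — the later of the 2001-09-18 act and the 2002-04-21 discovery.
Adding the 2 years base period to 2002-04-21 gives a deadline of 2004-04-21, before any tolling.
The period was tolled for 393 days by the pending criminal prosecution (2002-08-28 to 2003-09-25), pushing the deadline to 2005-05-19.
The period was tolled for 292 days by the defendant's absence from the jurisdiction (2004-01-13 to 2004-10-31), pushing the deadline to 2006-03-07.
The 2006-02-09 filing precedes the 2006-03-07 deadline; the claim is timely.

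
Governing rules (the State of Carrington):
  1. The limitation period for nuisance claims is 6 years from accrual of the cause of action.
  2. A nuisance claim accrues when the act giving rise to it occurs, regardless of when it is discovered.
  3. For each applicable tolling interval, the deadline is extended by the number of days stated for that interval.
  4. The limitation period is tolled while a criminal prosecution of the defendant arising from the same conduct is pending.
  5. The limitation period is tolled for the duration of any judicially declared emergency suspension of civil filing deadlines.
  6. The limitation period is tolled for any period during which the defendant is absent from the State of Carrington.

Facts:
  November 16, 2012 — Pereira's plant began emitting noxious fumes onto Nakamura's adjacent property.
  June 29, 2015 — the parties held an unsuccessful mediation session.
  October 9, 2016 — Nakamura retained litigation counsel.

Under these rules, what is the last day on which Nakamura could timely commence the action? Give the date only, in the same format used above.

The claim accrued on November 16, 2012, when the wrongful act occurred.
Adding the 6 years base period to November 16, 2012 gives a deadline of November 16, 2018, before any tolling.
The other events in the timeline have no effect on the limitation period under the stated rules.

November 16, 2018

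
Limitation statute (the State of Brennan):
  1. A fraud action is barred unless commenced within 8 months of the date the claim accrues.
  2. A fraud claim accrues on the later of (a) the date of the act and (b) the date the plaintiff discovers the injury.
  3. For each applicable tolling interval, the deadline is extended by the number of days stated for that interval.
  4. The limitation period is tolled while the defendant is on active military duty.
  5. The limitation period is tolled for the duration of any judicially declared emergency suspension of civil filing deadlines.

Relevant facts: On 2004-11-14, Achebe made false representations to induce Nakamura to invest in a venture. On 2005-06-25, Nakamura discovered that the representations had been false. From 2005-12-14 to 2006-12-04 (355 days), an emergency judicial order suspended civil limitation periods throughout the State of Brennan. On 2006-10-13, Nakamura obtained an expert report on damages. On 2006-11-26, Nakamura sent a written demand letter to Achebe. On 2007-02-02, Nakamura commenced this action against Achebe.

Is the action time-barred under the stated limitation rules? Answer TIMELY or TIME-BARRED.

The claim accrued on 2005-06-25 — the later of the 2004-11-14 act and the 2005-06-25 discovery.
Adding the 8 months base period to 2005-06-25 gives a deadline of 2006-02-25, before any tolling.
The emergency suspension of filing deadlines from 2005-12-14 to 2006-12-04 tolled the period for 355 days, extending the deadline to 2007-02-15.
The other events in the timeline have no effect on the limitation period under the stated rules.
Filing on 2007-02-02 beat the 2007-02-15 deadline — the action is timely.

TIMELY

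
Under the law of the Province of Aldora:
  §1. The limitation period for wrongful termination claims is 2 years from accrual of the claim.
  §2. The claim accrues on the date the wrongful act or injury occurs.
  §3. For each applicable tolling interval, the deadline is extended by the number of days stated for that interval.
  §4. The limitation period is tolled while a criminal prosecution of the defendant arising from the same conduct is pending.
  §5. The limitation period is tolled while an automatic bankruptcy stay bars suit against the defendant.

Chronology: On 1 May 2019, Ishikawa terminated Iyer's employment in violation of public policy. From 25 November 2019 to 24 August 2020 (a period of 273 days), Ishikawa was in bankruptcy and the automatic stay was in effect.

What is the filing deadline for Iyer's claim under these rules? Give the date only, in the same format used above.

29 January 2022

The limitation period began to run on 1 May 2019.
Adding the 2 years base period to 1 May 2019 gives a deadline of 1 May 2021, before any tolling.
The automatic bankruptcy stay from 25 November 2019 to 24 August 2020 tolled the period for 273 days, extending the deadline to 29 January 2022.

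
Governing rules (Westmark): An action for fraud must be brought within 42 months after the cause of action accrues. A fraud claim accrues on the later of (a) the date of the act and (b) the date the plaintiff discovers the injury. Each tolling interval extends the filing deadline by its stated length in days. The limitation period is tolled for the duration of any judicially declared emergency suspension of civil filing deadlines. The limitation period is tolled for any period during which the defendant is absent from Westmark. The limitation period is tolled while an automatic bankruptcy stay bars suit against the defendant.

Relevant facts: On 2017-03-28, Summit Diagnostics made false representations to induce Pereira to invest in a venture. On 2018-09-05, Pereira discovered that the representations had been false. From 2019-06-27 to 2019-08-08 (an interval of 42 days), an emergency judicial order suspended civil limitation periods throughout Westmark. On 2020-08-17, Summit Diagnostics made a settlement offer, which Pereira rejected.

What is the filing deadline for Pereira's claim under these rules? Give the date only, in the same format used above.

2022-04-16

The claim accrued on 2018-09-05 — the later of the 2017-03-28 act and the 2018-09-05 discovery.
Adding the 42 months base period to 2018-09-05 gives a deadline of 2022-03-05, before any tolling.
The emergency suspension of filing deadlines from 2019-06-27 to 2019-08-08 tolled the period for 42 days, extending the deadline to 2022-04-16.
Nothing else in the chronology tolls or restarts the period.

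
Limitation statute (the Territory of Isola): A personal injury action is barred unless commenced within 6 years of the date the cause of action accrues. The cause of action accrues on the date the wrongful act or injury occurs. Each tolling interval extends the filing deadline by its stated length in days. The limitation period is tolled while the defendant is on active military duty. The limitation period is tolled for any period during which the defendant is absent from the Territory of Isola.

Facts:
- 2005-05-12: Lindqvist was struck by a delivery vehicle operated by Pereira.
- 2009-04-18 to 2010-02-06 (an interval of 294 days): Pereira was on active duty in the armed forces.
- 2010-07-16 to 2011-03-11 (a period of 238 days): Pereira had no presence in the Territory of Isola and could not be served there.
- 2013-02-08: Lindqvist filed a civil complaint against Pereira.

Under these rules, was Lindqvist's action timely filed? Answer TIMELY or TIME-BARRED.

TIME-BARRED

The cause of action accrued on 2005-05-12, the date of the act.
Adding the 6 years base period to 2005-05-12 gives a deadline of 2011-05-12, before any tolling.
The defendant's active military service from 2009-04-18 to 2010-02-06 tolled the period for 294 days, extending the deadline to 2012-03-01.
Because the defendant's absence from the jurisdiction ran from 2010-07-16 to 2011-03-11, the deadline is extended by 238 days to 2012-10-25.
Lindqvist filed on 2013-02-08, after the 2012-10-25 deadline, so the action is time-barred.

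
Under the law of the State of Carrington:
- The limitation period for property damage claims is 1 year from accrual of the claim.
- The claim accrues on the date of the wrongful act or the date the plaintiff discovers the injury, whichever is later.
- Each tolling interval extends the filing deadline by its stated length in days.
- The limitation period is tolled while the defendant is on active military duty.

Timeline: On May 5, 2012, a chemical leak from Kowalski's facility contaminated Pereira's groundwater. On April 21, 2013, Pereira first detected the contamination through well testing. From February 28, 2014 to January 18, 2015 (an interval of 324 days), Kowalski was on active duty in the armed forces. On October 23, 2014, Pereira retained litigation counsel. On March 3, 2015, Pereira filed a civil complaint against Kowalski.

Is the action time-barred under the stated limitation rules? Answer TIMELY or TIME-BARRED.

TIMELY

The claim accrued on April 21, 2013 — the later of the May 5, 2012 act and the April 21, 2013 discovery.
1 year from April 21, 2013 is April 21, 2014.
The period was tolled for 324 days by the defendant's active military service (February 28, 2014 to January 18, 2015), pushing the deadline to March 11, 2015.
Nothing else in the chronology tolls or restarts the period.
Pereira filed on March 3, 2015, before the March 11, 2015 deadline, so the action is timely.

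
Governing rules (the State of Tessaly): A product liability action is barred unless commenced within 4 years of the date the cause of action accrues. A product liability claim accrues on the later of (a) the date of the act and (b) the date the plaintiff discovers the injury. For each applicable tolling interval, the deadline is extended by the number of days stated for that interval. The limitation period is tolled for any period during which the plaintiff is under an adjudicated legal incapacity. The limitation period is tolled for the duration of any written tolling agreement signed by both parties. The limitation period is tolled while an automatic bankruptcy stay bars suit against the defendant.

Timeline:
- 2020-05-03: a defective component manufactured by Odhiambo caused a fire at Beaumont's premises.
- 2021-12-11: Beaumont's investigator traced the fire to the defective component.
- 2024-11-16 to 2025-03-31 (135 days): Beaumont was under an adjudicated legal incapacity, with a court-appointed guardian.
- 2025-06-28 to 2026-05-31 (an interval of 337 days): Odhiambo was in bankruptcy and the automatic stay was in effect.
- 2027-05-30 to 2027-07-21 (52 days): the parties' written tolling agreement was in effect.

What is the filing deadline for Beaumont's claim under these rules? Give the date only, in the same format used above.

The claim accrued on 2021-12-11 — the later of the 2020-05-03 act and the 2021-12-11 discovery.
4 years from 2021-12-11 is 2025-12-11.
The period was tolled for 135 days by the plaintiff's legal incapacity (2024-11-16 to 2025-03-31), pushing the deadline to 2026-04-25.
Because the automatic bankruptcy stay ran from 2025-06-28 to 2026-05-31, the deadline is extended by 337 days to 2027-03-28.
By the time the written tolling agreement began on 2027-05-30, the limitation period had already expired on 2027-03-28; that interval cannot revive it.

2027-03-28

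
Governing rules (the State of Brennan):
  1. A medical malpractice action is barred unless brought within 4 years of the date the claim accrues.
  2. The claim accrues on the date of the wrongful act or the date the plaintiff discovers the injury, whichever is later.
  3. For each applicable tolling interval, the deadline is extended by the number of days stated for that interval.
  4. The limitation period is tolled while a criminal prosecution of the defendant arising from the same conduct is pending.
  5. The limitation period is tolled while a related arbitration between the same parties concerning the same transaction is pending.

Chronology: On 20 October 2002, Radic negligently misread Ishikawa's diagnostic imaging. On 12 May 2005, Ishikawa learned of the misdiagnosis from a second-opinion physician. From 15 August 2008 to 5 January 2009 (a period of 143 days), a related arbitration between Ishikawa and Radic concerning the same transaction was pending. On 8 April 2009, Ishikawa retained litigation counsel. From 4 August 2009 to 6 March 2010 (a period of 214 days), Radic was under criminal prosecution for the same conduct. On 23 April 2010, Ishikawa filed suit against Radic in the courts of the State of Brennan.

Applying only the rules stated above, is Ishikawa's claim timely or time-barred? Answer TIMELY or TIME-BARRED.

The claim accrued on 12 May 2005 — the later of the 20 October 2002 act and the 12 May 2005 discovery.
Adding the 4 years base period to 12 May 2005 gives a deadline of 12 May 2009, before any tolling.
Because the pending related arbitration ran from 15 August 2008 to 5 January 2009, the deadline is extended by 143 days to 2 October 2009.
Because the pending criminal prosecution ran from 4 August 2009 to 6 March 2010, the deadline is extended by 214 days to 4 May 2010.
None of the other events listed affects the running of the period under the stated rules.
Filing on 23 April 2010 beat the 4 May 2010 deadline — the action is timely.

TIMELY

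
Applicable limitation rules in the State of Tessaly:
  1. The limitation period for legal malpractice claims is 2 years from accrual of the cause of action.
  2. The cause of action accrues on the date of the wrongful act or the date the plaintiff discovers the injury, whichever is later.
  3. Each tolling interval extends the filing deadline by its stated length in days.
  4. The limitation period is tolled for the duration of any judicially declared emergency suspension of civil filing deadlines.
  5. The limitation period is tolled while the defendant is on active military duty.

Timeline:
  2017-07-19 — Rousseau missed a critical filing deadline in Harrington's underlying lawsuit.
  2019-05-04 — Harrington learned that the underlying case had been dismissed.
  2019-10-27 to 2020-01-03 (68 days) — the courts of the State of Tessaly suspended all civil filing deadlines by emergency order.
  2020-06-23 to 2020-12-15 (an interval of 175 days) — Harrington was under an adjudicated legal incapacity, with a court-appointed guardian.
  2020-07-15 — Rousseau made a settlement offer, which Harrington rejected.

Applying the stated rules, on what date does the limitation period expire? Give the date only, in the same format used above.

2021-07-11

Because discovery on 2019-05-04 post-dates the 2017-07-19 act, accrual under the later-of rule falls on 2019-05-04.
2 years from 2019-05-04 is 2021-05-04.
Because the emergency suspension of filing deadlines ran from 2019-10-27 to 2020-01-03, the deadline is extended by 68 days to 2021-07-11.
The plaintiff's legal incapacity from 2020-06-23 to 2020-12-15 does not toll the period, because no stated rule makes the plaintiff's incapacity a tolling event.
Nothing else in the chronology tolls or restarts the period.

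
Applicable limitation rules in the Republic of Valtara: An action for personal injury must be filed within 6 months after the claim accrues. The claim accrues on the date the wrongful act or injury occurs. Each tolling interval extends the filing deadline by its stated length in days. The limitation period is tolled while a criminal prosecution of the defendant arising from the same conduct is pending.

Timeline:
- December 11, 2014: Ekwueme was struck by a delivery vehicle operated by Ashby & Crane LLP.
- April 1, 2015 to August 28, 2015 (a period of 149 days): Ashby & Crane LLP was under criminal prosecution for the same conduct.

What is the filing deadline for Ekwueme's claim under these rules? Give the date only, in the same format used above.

November 7, 2015

The limitation period began to run on December 11, 2014.
6 months from December 11, 2014 is June 11, 2015.
The pending criminal prosecution from April 1, 2015 to August 28, 2015 tolled the period for 149 days, extending the deadline to November 7, 2015.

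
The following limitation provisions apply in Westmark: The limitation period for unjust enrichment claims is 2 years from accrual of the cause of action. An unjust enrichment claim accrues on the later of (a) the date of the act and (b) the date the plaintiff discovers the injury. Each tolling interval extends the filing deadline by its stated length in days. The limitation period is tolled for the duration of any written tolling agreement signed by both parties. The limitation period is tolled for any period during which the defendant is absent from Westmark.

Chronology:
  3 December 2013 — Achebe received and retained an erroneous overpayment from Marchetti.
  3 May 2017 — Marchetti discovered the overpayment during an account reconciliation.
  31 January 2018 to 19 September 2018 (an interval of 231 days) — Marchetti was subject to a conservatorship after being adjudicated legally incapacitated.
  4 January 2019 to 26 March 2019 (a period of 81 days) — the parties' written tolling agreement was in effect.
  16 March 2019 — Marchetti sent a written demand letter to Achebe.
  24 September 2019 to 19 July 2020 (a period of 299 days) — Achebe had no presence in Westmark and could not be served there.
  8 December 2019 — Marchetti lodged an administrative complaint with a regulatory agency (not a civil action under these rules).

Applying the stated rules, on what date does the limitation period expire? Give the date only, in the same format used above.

The claim accrued on 3 May 2017 — the later of the 3 December 2013 act and the 3 May 2017 discovery.
Adding the 2 years base period to 3 May 2017 gives a deadline of 3 May 2019, before any tolling.
Because the written tolling agreement ran from 4 January 2019 to 26 March 2019, the deadline is extended by 81 days to 23 July 2019.
The defendant's absence from the jurisdiction from 24 September 2019 to 19 July 2020 began after the period had already run on 23 July 2019, so it has no tolling effect.
No stated provision tolls the period for the plaintiff's incapacity, so the interval from 31 January 2018 to 19 September 2018 has no effect on the deadline.
The other events in the timeline have no effect on the limitation period under the stated rules.

23 July 2019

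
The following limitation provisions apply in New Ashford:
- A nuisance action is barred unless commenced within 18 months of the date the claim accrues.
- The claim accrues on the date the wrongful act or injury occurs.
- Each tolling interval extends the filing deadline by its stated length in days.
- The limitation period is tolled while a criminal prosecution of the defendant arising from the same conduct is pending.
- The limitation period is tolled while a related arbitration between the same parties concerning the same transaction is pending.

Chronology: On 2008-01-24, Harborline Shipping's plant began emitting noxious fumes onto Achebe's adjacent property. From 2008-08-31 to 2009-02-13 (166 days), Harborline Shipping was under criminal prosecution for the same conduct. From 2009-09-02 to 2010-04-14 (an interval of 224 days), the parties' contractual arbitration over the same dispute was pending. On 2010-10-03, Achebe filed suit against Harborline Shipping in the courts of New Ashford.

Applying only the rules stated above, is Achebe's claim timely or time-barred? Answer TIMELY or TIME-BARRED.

TIME-BARRED

The claim accrued on 2008-01-24, when the wrongful act occurred.
Adding the 18 months base period to 2008-01-24 gives a deadline of 2009-07-24, before any tolling.
The period was tolled for 166 days by the pending criminal prosecution (2008-08-31 to 2009-02-13), pushing the deadline to 2010-01-06.
Because the pending related arbitration ran from 2009-09-02 to 2010-04-14, the deadline is extended by 224 days to 2010-08-18.
Achebe filed on 2010-10-03, after the 2010-08-18 deadline, so the action is time-barred.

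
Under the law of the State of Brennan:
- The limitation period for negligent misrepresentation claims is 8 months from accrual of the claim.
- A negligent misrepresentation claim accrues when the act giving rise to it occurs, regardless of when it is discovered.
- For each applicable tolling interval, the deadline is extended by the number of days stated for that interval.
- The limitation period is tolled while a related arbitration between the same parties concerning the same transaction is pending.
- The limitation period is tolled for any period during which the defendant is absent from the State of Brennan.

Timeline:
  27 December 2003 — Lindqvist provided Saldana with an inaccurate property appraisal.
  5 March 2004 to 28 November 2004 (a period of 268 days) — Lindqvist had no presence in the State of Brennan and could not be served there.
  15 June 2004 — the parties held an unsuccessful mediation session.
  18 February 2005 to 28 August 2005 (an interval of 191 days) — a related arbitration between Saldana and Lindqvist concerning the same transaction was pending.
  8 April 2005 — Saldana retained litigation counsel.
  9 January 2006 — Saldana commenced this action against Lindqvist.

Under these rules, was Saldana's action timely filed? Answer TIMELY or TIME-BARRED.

TIME-BARRED

The limitation period began to run on 27 December 2003.
8 months from 27 December 2003 is 27 August 2004.
Because the defendant's absence from the jurisdiction ran from 5 March 2004 to 28 November 2004, the deadline is extended by 268 days to 22 May 2005.
The period was tolled for 191 days by the pending related arbitration (18 February 2005 to 28 August 2005), pushing the deadline to 29 November 2005.
None of the other events listed affects the running of the period under the stated rules.
The 9 January 2006 filing falls after the 29 November 2005 deadline; the claim is time-barred.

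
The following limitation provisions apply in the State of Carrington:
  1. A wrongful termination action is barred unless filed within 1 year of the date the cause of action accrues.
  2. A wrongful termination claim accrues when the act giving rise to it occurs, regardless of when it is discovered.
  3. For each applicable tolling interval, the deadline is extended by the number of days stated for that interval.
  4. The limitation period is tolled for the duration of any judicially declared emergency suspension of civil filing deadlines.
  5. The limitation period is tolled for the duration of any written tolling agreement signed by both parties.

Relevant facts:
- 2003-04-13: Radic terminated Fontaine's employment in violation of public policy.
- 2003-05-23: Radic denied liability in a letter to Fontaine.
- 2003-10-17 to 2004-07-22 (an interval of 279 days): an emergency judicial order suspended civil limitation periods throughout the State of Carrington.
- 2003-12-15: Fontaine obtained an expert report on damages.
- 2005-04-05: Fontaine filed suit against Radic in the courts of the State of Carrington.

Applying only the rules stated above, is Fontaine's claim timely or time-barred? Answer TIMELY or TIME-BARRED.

The cause of action accrued on 2003-04-13, the date of the act.
The untolled deadline — 1 year after 2003-04-13 — is 2004-04-13.
The emergency suspension of filing deadlines from 2003-10-17 to 2004-07-22 tolled the period for 279 days, extending the deadline to 2005-01-17.
The other events in the timeline have no effect on the limitation period under the stated rules.
The 2005-04-05 filing falls after the 2005-01-17 deadline; the claim is time-barred.

TIME-BARRED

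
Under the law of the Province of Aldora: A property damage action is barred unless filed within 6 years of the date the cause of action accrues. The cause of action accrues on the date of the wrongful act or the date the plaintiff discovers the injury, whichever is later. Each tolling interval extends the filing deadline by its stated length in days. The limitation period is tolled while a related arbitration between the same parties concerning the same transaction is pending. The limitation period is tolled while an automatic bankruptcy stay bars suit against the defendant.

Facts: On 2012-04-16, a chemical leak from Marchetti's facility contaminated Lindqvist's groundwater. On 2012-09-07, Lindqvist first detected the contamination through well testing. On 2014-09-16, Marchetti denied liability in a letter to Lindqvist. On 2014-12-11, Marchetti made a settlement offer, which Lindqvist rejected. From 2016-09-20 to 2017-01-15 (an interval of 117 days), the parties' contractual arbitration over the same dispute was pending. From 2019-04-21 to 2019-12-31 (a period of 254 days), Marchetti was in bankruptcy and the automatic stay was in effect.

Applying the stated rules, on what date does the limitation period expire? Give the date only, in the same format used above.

2019-01-02

The claim accrued on 2012-09-07 — the later of the 2012-04-16 act and the 2012-09-07 discovery.
The untolled deadline — 6 years after 2012-09-07 — is 2018-09-07.
The period was tolled for 117 days by the pending related arbitration (2016-09-20 to 2017-01-15), pushing the deadline to 2019-01-02.
The automatic bankruptcy stay from 2019-04-21 to 2019-12-31 began after the period had already run on 2019-01-02, so it has no tolling effect.
None of the other events listed affects the running of the period under the stated rules.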